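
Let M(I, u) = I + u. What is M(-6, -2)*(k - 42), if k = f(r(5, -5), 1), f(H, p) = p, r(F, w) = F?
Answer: 328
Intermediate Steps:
k = 1
M(-6, -2)*(k - 42) = (-6 - 2)*(1 - 42) = -8*(-41) = 328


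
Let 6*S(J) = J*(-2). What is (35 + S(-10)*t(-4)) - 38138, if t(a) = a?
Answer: -114349/3 ≈ -38116.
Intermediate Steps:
S(J) = -J/3 (S(J) = (J*(-2))/6 = (-2*J)/6 = -J/3)
(35 + S(-10)*t(-4)) - 38138 = (35 - 1/3*(-10)*(-4)) - 38138 = (35 + (10/3)*(-4)) - 38138 = (35 - 40/3) - 38138 = 65/3 - 38138 = -114349/3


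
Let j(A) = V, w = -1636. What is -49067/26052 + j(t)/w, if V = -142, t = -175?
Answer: -19143557/10655268 ≈ -1.7966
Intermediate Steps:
j(A) = -142
-49067/26052 + j(t)/w = -49067/26052 - 142/(-1636) = -49067*1/26052 - 142*(-1/1636) = -49067/26052 + 71/818 = -19143557/10655268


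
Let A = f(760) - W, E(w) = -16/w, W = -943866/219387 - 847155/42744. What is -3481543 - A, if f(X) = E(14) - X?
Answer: -3626797915215809/1041941992 ≈ -3.4808e+6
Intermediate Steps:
W = -3590466703/148848856 (W = -943866*1/219387 - 847155*1/42744 = -44946/10447 - 282385/14248 = -3590466703/148848856 ≈ -24.122)
f(X) = -8/7 - X (f(X) = -16/14 - X = -16*1/14 - X = -8/7 - X)
A = -767933437847/1041941992 (A = (-8/7 - 1*760) - 1*(-3590466703/148848856) = (-8/7 - 760) + 3590466703/148848856 = -5328/7 + 3590466703/148848856 = -767933437847/1041941992 ≈ -737.02)
-3481543 - A = -3481543 - 1*(-767933437847/1041941992) = -3481543 + 767933437847/1041941992 = -3626797915215809/1041941992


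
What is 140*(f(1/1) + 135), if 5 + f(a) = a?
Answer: 18340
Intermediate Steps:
f(a) = -5 + a
140*(f(1/1) + 135) = 140*((-5 + 1/1) + 135) = 140*((-5 + 1) + 135) = 140*(-4 + 135) = 140*131 = 18340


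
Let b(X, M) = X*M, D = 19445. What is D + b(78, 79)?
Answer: 25607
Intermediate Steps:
b(X, M) = M*X
D + b(78, 79) = 19445 + 79*78 = 19445 + 6162 = 25607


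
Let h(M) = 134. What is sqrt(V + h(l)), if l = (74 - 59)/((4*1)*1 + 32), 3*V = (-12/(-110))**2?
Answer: 29*sqrt(482)/55 ≈ 11.576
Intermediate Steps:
V = 12/3025 (V = (-12/(-110))**2/3 = (-12*(-1/110))**2/3 = (6/55)**2/3 = (1/3)*(36/3025) = 12/3025 ≈ 0.0039669)
l = 5/12 (l = 15/(4*1 + 32) = 15/(4 + 32) = 15/36 = 15*(1/36) = 5/12 ≈ 0.41667)
sqrt(V + h(l)) = sqrt(12/3025 + 134) = sqrt(405362/3025) = 29*sqrt(482)/55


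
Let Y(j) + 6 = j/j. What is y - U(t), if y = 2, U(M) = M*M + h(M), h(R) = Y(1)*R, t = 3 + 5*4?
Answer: -412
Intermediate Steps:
Y(j) = -5 (Y(j) = -6 + j/j = -6 + 1 = -5)
t = 23 (t = 3 + 20 = 23)
h(R) = -5*R
U(M) = M**2 - 5*M (U(M) = M*M - 5*M = M**2 - 5*M)
y - U(t) = 2 - 23*(-5 + 23) = 2 - 23*18 = 2 - 1*414 = 2 - 414 = -412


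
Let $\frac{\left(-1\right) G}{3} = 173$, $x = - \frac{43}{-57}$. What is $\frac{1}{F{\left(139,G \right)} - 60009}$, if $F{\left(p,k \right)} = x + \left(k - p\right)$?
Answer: $- \frac{57}{3457976} \approx -1.6484 \cdot 10^{-5}$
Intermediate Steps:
$x = \frac{43}{57}$ ($x = \left(-43\right) \left(- \frac{1}{57}\right) = \frac{43}{57} \approx 0.75439$)
$G = -519$ ($G = \left(-3\right) 173 = -519$)
$F{\left(p,k \right)} = \frac{43}{57} + k - p$ ($F{\left(p,k \right)} = \frac{43}{57} + \left(k - p\right) = \frac{43}{57} + k - p$)
$\frac{1}{F{\left(139,G \right)} - 60009} = \frac{1}{\left(\frac{43}{57} - 519 - 139\right) - 60009} = \frac{1}{- \frac{37463}{57} - 60009} = \frac{1}{- \frac{3457976}{57}} = - \frac{57}{3457976}$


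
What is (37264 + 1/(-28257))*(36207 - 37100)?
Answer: -940301180371/28257 ≈ -3.3277e+7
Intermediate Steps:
(37264 + 1/(-28257))*(36207 - 37100) = (37264 - 1/28257)*(-893) = (1052968847/28257)*(-893) = -940301180371/28257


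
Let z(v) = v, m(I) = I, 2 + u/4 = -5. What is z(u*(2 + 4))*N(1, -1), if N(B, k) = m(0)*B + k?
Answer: 168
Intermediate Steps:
u = -28 (u = -8 + 4*(-5) = -8 - 20 = -28)
N(B, k) = k (N(B, k) = 0*B + k = 0 + k = k)
z(u*(2 + 4))*N(1, -1) = -28*(2 + 4)*(-1) = -28*6*(-1) = -168*(-1) = 168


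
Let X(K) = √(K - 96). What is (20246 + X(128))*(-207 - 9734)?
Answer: -201265486 - 39764*√2 ≈ -2.0132e+8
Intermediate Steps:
X(K) = √(-96 + K)
(20246 + X(128))*(-207 - 9734) = (20246 + √(-96 + 128))*(-207 - 9734) = (20246 + √32)*(-9941) = (20246 + 4*√2)*(-9941) = -201265486 - 39764*√2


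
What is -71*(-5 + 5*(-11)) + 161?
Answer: 4421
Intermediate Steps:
-71*(-5 + 5*(-11)) + 161 = -71*(-5 - 55) + 161 = -71*(-60) + 161 = 4260 + 161 = 4421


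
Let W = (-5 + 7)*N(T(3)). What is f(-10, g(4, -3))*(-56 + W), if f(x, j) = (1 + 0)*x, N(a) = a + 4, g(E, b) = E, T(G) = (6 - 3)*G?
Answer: 300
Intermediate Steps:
T(G) = 3*G
N(a) = 4 + a
f(x, j) = x (f(x, j) = 1*x = x)
W = 26 (W = (-5 + 7)*(4 + 3*3) = 2*(4 + 9) = 2*13 = 26)
f(-10, g(4, -3))*(-56 + W) = -10*(-56 + 26) = -10*(-30) = 300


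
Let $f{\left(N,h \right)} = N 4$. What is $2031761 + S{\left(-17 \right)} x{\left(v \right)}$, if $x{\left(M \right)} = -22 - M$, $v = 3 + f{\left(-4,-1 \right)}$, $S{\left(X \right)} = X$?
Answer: $2031914$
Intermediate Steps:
$f{\left(N,h \right)} = 4 N$
$v = -13$ ($v = 3 + 4 \left(-4\right) = 3 - 16 = -13$)
$2031761 + S{\left(-17 \right)} x{\left(v \right)} = 2031761 - 17 \left(-22 - -13\right) = 2031761 - 17 \left(-22 + 13\right) = 2031761 - -153 = 2031761 + 153 = 2031914$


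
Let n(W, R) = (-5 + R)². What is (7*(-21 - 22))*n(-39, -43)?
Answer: -693504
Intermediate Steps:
(7*(-21 - 22))*n(-39, -43) = (7*(-21 - 22))*(-5 - 43)² = (7*(-43))*(-48)² = -301*2304 = -693504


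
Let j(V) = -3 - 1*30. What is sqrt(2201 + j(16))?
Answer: 2*sqrt(542) ≈ 46.562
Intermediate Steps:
j(V) = -33 (j(V) = -3 - 30 = -33)
sqrt(2201 + j(16)) = sqrt(2201 - 33) = sqrt(2168) = 2*sqrt(542)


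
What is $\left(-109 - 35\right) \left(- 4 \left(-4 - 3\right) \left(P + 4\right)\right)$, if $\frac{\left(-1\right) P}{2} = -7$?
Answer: $-72576$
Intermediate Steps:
$P = 14$ ($P = \left(-2\right) \left(-7\right) = 14$)
$\left(-109 - 35\right) \left(- 4 \left(-4 - 3\right) \left(P + 4\right)\right) = \left(-109 - 35\right) \left(- 4 \left(-4 - 3\right) \left(14 + 4\right)\right) = - 144 \left(- 4 \left(\left(-7\right) 18\right)\right) = - 144 \left(\left(-4\right) \left(-126\right)\right) = \left(-144\right) 504 = -72576$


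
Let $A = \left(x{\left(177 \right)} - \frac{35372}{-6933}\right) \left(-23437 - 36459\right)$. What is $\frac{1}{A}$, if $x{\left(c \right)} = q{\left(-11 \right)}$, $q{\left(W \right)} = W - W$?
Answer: $- \frac{6933}{2118641312} \approx -3.2724 \cdot 10^{-6}$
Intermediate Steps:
$q{\left(W \right)} = 0$
$x{\left(c \right)} = 0$
$A = - \frac{2118641312}{6933}$ ($A = \left(0 - \frac{35372}{-6933}\right) \left(-23437 - 36459\right) = \left(0 - - \frac{35372}{6933}\right) \left(-59896\right) = \left(0 + \frac{35372}{6933}\right) \left(-59896\right) = \frac{35372}{6933} \left(-59896\right) = - \frac{2118641312}{6933} \approx -3.0559 \cdot 10^{5}$)
$\frac{1}{A} = \frac{1}{- \frac{2118641312}{6933}} = - \frac{6933}{2118641312}$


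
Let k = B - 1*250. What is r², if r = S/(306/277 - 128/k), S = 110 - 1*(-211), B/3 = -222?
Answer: 414610758932049/6231207844 ≈ 66538.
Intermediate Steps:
B = -666 (B = 3*(-222) = -666)
k = -916 (k = -666 - 1*250 = -666 - 250 = -916)
S = 321 (S = 110 + 211 = 321)
r = 20361993/78938 (r = 321/(306/277 - 128/(-916)) = 321/(306*(1/277) - 128*(-1/916)) = 321/(306/277 + 32/229) = 321/(78938/63433) = 321*(63433/78938) = 20361993/78938 ≈ 257.95)
r² = (20361993/78938)² = 414610758932049/6231207844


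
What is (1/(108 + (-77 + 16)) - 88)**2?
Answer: 17098225/2209 ≈ 7740.3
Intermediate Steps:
(1/(108 + (-77 + 16)) - 88)**2 = (1/(108 - 61) - 88)**2 = (1/47 - 88)**2 = (-4135/47)**2 = 17098225/2209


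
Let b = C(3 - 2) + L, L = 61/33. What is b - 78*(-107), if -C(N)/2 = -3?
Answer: 275677/33 ≈ 8353.8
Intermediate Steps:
L = 61/33 (L = 61*(1/33) = 61/33 ≈ 1.8485)
C(N) = 6 (C(N) = -2*(-3) = 6)
b = 259/33 (b = 6 + 61/33 = 259/33 ≈ 7.8485)
b - 78*(-107) = 259/33 - 78*(-107) = 259/33 + 8346 = 275677/33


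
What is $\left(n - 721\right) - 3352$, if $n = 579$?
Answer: $-3494$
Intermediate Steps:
$\left(n - 721\right) - 3352 = \left(579 - 721\right) - 3352 = -142 - 3352 = -3494$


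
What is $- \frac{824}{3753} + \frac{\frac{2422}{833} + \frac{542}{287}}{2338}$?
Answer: $- \frac{4655815924}{21405426903} \approx -0.21751$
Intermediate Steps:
$- \frac{824}{3753} + \frac{\frac{2422}{833} + \frac{542}{287}}{2338} = \left(-824\right) \frac{1}{3753} + \left(2422 \cdot \frac{1}{833} + 542 \cdot \frac{1}{287}\right) \frac{1}{2338} = - \frac{824}{3753} + \left(\frac{346}{119} + \frac{542}{287}\right) \frac{1}{2338} = - \frac{824}{3753} + \frac{23400}{4879} \cdot \frac{1}{2338} = - \frac{824}{3753} + \frac{11700}{5703551} = - \frac{4655815924}{21405426903}$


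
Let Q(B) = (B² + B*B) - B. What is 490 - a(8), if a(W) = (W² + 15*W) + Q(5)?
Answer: 261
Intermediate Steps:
Q(B) = -B + 2*B² (Q(B) = (B² + B²) - B = 2*B² - B = -B + 2*B²)
a(W) = 45 + W² + 15*W (a(W) = (W² + 15*W) + 5*(-1 + 2*5) = (W² + 15*W) + 5*(-1 + 10) = (W² + 15*W) + 5*9 = (W² + 15*W) + 45 = 45 + W² + 15*W)
490 - a(8) = 490 - (45 + 8² + 15*8) = 490 - (45 + 64 + 120) = 490 - 1*229 = 490 - 229 = 261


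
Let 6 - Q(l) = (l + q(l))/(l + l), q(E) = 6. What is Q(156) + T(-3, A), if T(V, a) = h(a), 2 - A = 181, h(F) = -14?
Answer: -443/52 ≈ -8.5192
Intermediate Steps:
Q(l) = 6 - (6 + l)/(2*l) (Q(l) = 6 - (l + 6)/(l + l) = 6 - (6 + l)/(2*l))
A = -179 (A = 2 - 1*181 = 2 - 181 = -179)
T(V, a) = -14
Q(156) + T(-3, A) = (11/2 - 3/156) - 14 = (11/2 - 3*1/156) - 14 = (11/2 - 1/52) - 14 = 285/52 - 14 = -443/52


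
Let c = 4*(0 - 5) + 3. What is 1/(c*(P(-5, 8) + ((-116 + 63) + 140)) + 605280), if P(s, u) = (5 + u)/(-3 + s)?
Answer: 8/4830629 ≈ 1.6561e-6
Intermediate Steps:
c = -17 (c = 4*(-5) + 3 = -20 + 3 = -17)
P(s, u) = (5 + u)/(-3 + s)
1/(c*(P(-5, 8) + ((-116 + 63) + 140)) + 605280) = 1/(-17*((5 + 8)/(-3 - 5) + ((-116 + 63) + 140)) + 605280) = 1/(-17*(13/(-8) + (-53 + 140)) + 605280) = 1/(-17*(-⅛*13 + 87) + 605280) = 1/(-17*(-13/8 + 87) + 605280) = 1/(-17*683/8 + 605280) = 1/(-11611/8 + 605280) = 1/(4830629/8) = 8/4830629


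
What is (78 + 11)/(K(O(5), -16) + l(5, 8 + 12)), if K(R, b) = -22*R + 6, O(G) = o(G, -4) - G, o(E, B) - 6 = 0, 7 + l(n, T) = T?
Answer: -89/3 ≈ -29.667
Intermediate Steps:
l(n, T) = -7 + T
o(E, B) = 6 (o(E, B) = 6 + 0 = 6)
O(G) = 6 - G
K(R, b) = 6 - 22*R
(78 + 11)/(K(O(5), -16) + l(5, 8 + 12)) = (78 + 11)/((6 - 22*(6 - 1*5)) + (-7 + (8 + 12))) = 89/((6 - 22*(6 - 5)) + (-7 + 20)) = 89/((6 - 22*1) + 13) = 89/((6 - 22) + 13) = 89/(-16 + 13) = 89/(-3) = 89*(-⅓) = -89/3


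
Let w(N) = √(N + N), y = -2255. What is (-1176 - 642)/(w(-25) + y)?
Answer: 273306/339005 + 606*I*√2/339005 ≈ 0.8062 + 0.002528*I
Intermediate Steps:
w(N) = √2*√N (w(N) = √(2*N) = √2*√N)
(-1176 - 642)/(w(-25) + y) = (-1176 - 642)/(√2*√(-25) - 2255) = -1818/(√2*(5*I) - 2255) = -1818/(5*I*√2 - 2255) = -1818/(-2255 + 5*I*√2)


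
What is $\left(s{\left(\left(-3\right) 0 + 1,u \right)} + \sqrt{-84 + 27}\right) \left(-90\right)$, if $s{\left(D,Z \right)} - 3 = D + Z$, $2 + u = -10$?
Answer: $720 - 90 i \sqrt{57} \approx 720.0 - 679.49 i$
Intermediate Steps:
$u = -12$ ($u = -2 - 10 = -12$)
$s{\left(D,Z \right)} = 3 + D + Z$ ($s{\left(D,Z \right)} = 3 + \left(D + Z\right) = 3 + D + Z$)
$\left(s{\left(\left(-3\right) 0 + 1,u \right)} + \sqrt{-84 + 27}\right) \left(-90\right) = \left(\left(3 + \left(\left(-3\right) 0 + 1\right) - 12\right) + \sqrt{-84 + 27}\right) \left(-90\right) = \left(\left(3 + \left(0 + 1\right) - 12\right) + \sqrt{-57}\right) \left(-90\right) = \left(\left(3 + 1 - 12\right) + i \sqrt{57}\right) \left(-90\right) = \left(-8 + i \sqrt{57}\right) \left(-90\right) = 720 - 90 i \sqrt{57}$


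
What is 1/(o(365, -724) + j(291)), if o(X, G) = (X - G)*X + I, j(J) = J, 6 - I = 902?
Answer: 1/396880 ≈ 2.5197e-6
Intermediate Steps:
I = -896 (I = 6 - 1*902 = 6 - 902 = -896)
o(X, G) = -896 + X*(X - G) (o(X, G) = (X - G)*X - 896 = X*(X - G) - 896 = -896 + X*(X - G))
1/(o(365, -724) + j(291)) = 1/((-896 + 365**2 - 1*(-724)*365) + 291) = 1/((-896 + 133225 + 264260) + 291) = 1/(396589 + 291) = 1/396880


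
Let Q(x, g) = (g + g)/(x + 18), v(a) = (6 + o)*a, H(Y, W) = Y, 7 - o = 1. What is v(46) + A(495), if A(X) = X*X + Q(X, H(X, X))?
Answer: 13997999/57 ≈ 2.4558e+5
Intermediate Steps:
o = 6 (o = 7 - 1*1 = 7 - 1 = 6)
v(a) = 12*a (v(a) = (6 + 6)*a = 12*a)
Q(x, g) = 2*g/(18 + x) (Q(x, g) = (2*g)/(18 + x) = 2*g/(18 + x))
A(X) = X² + 2*X/(18 + X) (A(X) = X*X + 2*X/(18 + X) = X² + 2*X/(18 + X))
v(46) + A(495) = 12*46 + 495*(2 + 495*(18 + 495))/(18 + 495) = 552 + 495*(2 + 495*513)/513 = 552 + 495*(1/513)*(2 + 253935) = 552 + 495*(1/513)*253937 = 552 + 13966535/57 = 13997999/57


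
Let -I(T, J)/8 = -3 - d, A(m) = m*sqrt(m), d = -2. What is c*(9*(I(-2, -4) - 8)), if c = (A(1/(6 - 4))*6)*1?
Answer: 0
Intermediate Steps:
A(m) = m**(3/2)
I(T, J) = 8 (I(T, J) = -8*(-3 - 1*(-2)) = -8*(-3 + 2) = -8*(-1) = 8)
c = 3*sqrt(2)/2 (c = ((1/(6 - 4))**(3/2)*6)*1 = ((1/2)**(3/2)*6)*1 = ((sqrt(2)/4)*6)*1 = (3*sqrt(2)/2)*1 = 3*sqrt(2)/2 ≈ 2.1213)
c*(9*(I(-2, -4) - 8)) = (3*sqrt(2)/2)*(9*(8 - 8)) = (3*sqrt(2)/2)*(9*0) = (3*sqrt(2)/2)*0 = 0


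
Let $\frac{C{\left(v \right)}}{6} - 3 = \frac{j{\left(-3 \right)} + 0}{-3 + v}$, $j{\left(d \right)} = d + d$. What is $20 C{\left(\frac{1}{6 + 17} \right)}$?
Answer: $\frac{10260}{17} \approx 603.53$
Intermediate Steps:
$j{\left(d \right)} = 2 d$
$C{\left(v \right)} = 18 - \frac{36}{-3 + v}$ ($C{\left(v \right)} = 18 + 6 \frac{2 \left(-3\right) + 0}{-3 + v} = 18 + 6 \frac{-6 + 0}{-3 + v} = 18 + 6 \left(- \frac{6}{-3 + v}\right) = 18 - \frac{36}{-3 + v}$)
$20 C{\left(\frac{1}{6 + 17} \right)} = 20 \frac{18 \left(-5 + \frac{1}{6 + 17}\right)}{-3 + \frac{1}{6 + 17}} = 20 \frac{18 \left(-5 + \frac{1}{23}\right)}{-3 + \frac{1}{23}} = 20 \cdot 18 \frac{1}{- \frac{68}{23}} \left(- \frac{114}{23}\right) = 20 \cdot 18 \left(- \frac{23}{68}\right) \left(- \frac{114}{23}\right) = 20 \cdot \frac{513}{17} = \frac{10260}{17}$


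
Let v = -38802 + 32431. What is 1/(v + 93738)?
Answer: 1/87367 ≈ 1.1446e-5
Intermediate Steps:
v = -6371
1/(v + 93738) = 1/(-6371 + 93738) = 1/87367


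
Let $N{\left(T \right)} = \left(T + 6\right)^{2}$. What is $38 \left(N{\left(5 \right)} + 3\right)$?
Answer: $4712$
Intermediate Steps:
$N{\left(T \right)} = \left(6 + T\right)^{2}$
$38 \left(N{\left(5 \right)} + 3\right) = 38 \left(\left(6 + 5\right)^{2} + 3\right) = 38 \left(11^{2} + 3\right) = 38 \left(121 + 3\right) = 38 \cdot 124 = 4712$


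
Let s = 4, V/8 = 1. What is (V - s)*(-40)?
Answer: -160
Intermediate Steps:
V = 8 (V = 8*1 = 8)
(V - s)*(-40) = (8 - 1*4)*(-40) = (8 - 4)*(-40) = 4*(-40) = -160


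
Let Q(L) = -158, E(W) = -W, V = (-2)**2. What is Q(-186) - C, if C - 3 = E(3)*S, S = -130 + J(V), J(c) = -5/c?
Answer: -2219/4 ≈ -554.75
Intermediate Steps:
V = 4
S = -525/4 (S = -130 - 5/4 = -525/4 ≈ -131.25)
C = 1587/4 (C = 3 - 1*3*(-525/4) = 3 - 3*(-525/4) = 3 + 1575/4 = 1587/4 ≈ 396.75)
Q(-186) - C = -158 - 1*1587/4 = -158 - 1587/4 = -2219/4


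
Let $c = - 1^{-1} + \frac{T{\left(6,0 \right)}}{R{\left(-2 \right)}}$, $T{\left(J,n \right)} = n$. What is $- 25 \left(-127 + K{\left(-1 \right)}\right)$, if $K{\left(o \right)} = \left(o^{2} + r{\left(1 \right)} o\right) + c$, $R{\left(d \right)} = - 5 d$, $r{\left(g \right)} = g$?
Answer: $3200$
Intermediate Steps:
$c = -1$ ($c = - 1^{-1} + \frac{0}{\left(-5\right) \left(-2\right)} = \left(-1\right) 1 + \frac{0}{10} = -1 + 0 \cdot \frac{1}{10} = -1 + 0 = -1$)
$K{\left(o \right)} = -1 + o + o^{2}$ ($K{\left(o \right)} = \left(o^{2} + 1 o\right) - 1 = \left(o^{2} + o\right) - 1 = \left(o + o^{2}\right) - 1 = -1 + o + o^{2}$)
$- 25 \left(-127 + K{\left(-1 \right)}\right) = - 25 \left(-127 - \left(2 - 1\right)\right) = - 25 \left(-127 - 1\right) = \left(-25\right) \left(-128\right) = 3200$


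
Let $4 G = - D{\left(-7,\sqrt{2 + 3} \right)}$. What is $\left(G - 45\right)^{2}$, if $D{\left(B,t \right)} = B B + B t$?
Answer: $\frac{26343}{8} - \frac{1603 \sqrt{5}}{8} \approx 2844.8$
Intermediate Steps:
$D{\left(B,t \right)} = B^{2} + B t$
$G = - \frac{49}{4} + \frac{7 \sqrt{5}}{4}$ ($G = \frac{\left(-1\right) \left(- 7 \left(-7 + \sqrt{2 + 3}\right)\right)}{4} = \frac{\left(-1\right) \left(- 7 \left(-7 + \sqrt{5}\right)\right)}{4} = \frac{\left(-1\right) \left(49 - 7 \sqrt{5}\right)}{4} = \frac{-49 + 7 \sqrt{5}}{4} = - \frac{49}{4} + \frac{7 \sqrt{5}}{4} \approx -8.3369$)
$\left(G - 45\right)^{2} = \left(\left(- \frac{49}{4} + \frac{7 \sqrt{5}}{4}\right) - 45\right)^{2} = \left(- \frac{229}{4} + \frac{7 \sqrt{5}}{4}\right)^{2}$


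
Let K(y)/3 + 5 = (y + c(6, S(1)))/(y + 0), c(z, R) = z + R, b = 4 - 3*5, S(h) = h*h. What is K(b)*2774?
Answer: -424422/11 ≈ -38584.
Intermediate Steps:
S(h) = h**2
b = -11 (b = 4 - 15 = -11)
c(z, R) = R + z
K(y) = -15 + 3*(7 + y)/y (K(y) = -15 + 3*((y + (1**2 + 6))/(y + 0)) = -15 + 3*((y + (1 + 6))/y) = -15 + 3*((y + 7)/y) = -15 + 3*((7 + y)/y) = -15 + 3*(7 + y)/y)
K(b)*2774 = (-12 + 21/(-11))*2774 = (-12 + 21*(-1/11))*2774 = (-12 - 21/11)*2774 = -153/11*2774 = -424422/11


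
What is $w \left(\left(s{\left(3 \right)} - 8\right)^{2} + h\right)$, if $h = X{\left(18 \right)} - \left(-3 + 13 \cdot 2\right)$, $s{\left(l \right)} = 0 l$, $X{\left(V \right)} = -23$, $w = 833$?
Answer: $14994$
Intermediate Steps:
$s{\left(l \right)} = 0$
$h = -46$ ($h = -23 - \left(-3 + 13 \cdot 2\right) = -23 - \left(-3 + 26\right) = -23 - 23 = -46$)
$w \left(\left(s{\left(3 \right)} - 8\right)^{2} + h\right) = 833 \left(\left(0 - 8\right)^{2} - 46\right) = 833 \left(\left(-8\right)^{2} - 46\right) = 833 \left(64 - 46\right) = 833 \cdot 18 = 14994$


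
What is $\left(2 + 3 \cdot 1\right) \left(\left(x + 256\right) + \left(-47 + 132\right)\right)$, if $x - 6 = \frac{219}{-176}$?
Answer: $\frac{304265}{176} \approx 1728.8$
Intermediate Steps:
$x = \frac{837}{176}$ ($x = 6 + \frac{219}{-176} = 6 + 219 \left(- \frac{1}{176}\right) = 6 - \frac{219}{176} = \frac{837}{176} \approx 4.7557$)
$\left(2 + 3 \cdot 1\right) \left(\left(x + 256\right) + \left(-47 + 132\right)\right) = \left(2 + 3 \cdot 1\right) \left(\left(\frac{837}{176} + 256\right) + \left(-47 + 132\right)\right) = \left(2 + 3\right) \left(\frac{45893}{176} + 85\right) = 5 \cdot \frac{60853}{176} = \frac{304265}{176}$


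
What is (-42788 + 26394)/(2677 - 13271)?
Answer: 8197/5297 ≈ 1.5475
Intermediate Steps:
(-42788 + 26394)/(2677 - 13271) = -16394/(-10594) = -16394*(-1/10594) = 8197/5297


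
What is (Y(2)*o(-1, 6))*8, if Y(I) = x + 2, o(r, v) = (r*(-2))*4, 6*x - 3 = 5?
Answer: 640/3 ≈ 213.33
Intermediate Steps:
x = 4/3 (x = ½ + (⅙)*5 = ½ + ⅚ = 4/3 ≈ 1.3333)
o(r, v) = -8*r (o(r, v) = -2*r*4 = -8*r)
Y(I) = 10/3 (Y(I) = 4/3 + 2 = 10/3)
(Y(2)*o(-1, 6))*8 = (10*(-8*(-1))/3)*8 = ((10/3)*8)*8 = (80/3)*8 = 640/3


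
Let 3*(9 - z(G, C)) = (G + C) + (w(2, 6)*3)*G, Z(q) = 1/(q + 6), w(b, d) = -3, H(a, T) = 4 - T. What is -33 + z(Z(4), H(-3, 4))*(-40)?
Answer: -1211/3 ≈ -403.67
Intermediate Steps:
Z(q) = 1/(6 + q)
z(G, C) = 9 - C/3 + 8*G/3 (z(G, C) = 9 - ((G + C) + (-3*3)*G)/3 = 9 - ((C + G) - 9*G)/3 = 9 - (C - 8*G)/3 = 9 + (-C/3 + 8*G/3) = 9 - C/3 + 8*G/3)
-33 + z(Z(4), H(-3, 4))*(-40) = -33 + (9 - (4 - 1*4)/3 + 8/(3*(6 + 4)))*(-40) = -33 + (9 - (4 - 4)/3 + (8/3)/10)*(-40) = -33 + (9 - 1/3*0 + (8/3)*(1/10))*(-40) = -33 + (9 + 0 + 4/15)*(-40) = -33 + (139/15)*(-40) = -33 - 1112/3 = -1211/3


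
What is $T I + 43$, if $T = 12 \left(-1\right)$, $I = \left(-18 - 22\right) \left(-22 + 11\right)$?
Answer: $-5237$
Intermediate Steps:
$I = 440$ ($I = \left(-40\right) \left(-11\right) = 440$)
$T = -12$
$T I + 43 = \left(-12\right) 440 + 43 = -5280 + 43 = -5237$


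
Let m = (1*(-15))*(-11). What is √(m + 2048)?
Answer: √2213 ≈ 47.043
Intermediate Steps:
m = 165 (m = -15*(-11) = 165)
√(m + 2048) = √(165 + 2048) = √2213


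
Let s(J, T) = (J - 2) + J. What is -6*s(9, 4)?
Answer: -96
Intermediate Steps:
s(J, T) = -2 + 2*J (s(J, T) = (-2 + J) + J = -2 + 2*J)
-6*s(9, 4) = -6*(-2 + 2*9) = -6*(-2 + 18) = -6*16 = -96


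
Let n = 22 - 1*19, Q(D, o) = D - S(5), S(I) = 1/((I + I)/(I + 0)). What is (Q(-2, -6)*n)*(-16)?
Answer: 120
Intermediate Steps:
S(I) = 1/2 (S(I) = 1/((2*I)/I) = 1/2)
Q(D, o) = -1/2 + D (Q(D, o) = D - 1*1/2 = D - 1/2 = -1/2 + D)
n = 3 (n = 22 - 19 = 3)
(Q(-2, -6)*n)*(-16) = ((-1/2 - 2)*3)*(-16) = -5/2*3*(-16) = -15/2*(-16) = 120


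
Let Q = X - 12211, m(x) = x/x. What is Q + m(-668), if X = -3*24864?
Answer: -86802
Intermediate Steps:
X = -74592
m(x) = 1
Q = -86803 (Q = -74592 - 12211 = -86803)
Q + m(-668) = -86803 + 1 = -86802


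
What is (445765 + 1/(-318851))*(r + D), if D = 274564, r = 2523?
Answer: 39383100173471218/318851 ≈ 1.2352e+11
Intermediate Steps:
(445765 + 1/(-318851))*(r + D) = (445765 + 1/(-318851))*(2523 + 274564) = (445765 - 1/318851)*277087 = (142132616014/318851)*277087 = 39383100173471218/318851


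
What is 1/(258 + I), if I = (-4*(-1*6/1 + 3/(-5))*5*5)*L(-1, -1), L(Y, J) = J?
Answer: -1/402 ≈ -0.0024876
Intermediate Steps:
I = -660 (I = -4*(-1*6/1 + 3/(-5))*5*5*(-1) = -4*(-6*1 + 3*(-⅕))*5*5*(-1) = -4*(-6 - ⅗)*5*5*(-1) = -4*(-33/5*5)*5*(-1) = -(-132)*5*(-1) = -4*(-165)*(-1) = 660*(-1) = -660)
1/(258 + I) = 1/(258 - 660) = 1/(-402) = -1/402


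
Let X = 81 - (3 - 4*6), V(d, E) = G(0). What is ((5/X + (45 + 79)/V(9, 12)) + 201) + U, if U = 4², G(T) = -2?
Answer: 15815/102 ≈ 155.05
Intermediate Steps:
V(d, E) = -2
X = 102 (X = 81 - (3 - 24) = 81 - 1*(-21) = 81 + 21 = 102)
U = 16
((5/X + (45 + 79)/V(9, 12)) + 201) + U = ((5/102 + (45 + 79)/(-2)) + 201) + 16 = ((5*(1/102) + 124*(-½)) + 201) + 16 = ((5/102 - 62) + 201) + 16 = (-6319/102 + 201) + 16 = 14183/102 + 16 = 15815/102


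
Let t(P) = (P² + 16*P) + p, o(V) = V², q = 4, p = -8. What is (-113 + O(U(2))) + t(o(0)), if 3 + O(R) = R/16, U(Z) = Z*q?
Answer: -247/2 ≈ -123.50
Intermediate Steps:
U(Z) = 4*Z (U(Z) = Z*4 = 4*Z)
t(P) = -8 + P² + 16*P (t(P) = (P² + 16*P) - 8 = -8 + P² + 16*P)
O(R) = -3 + R/16
(-113 + O(U(2))) + t(o(0)) = (-113 + (-3 + (4*2)/16)) + (-8 + (0²)² + 16*0²) = (-113 + (-3 + (1/16)*8)) + (-8 + 0² + 16*0) = (-113 + (-3 + ½)) + (-8 + 0 + 0) = (-113 - 5/2) - 8 = -231/2 - 8 = -247/2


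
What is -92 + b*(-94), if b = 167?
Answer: -15790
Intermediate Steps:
-92 + b*(-94) = -92 + 167*(-94) = -92 - 15698 = -15790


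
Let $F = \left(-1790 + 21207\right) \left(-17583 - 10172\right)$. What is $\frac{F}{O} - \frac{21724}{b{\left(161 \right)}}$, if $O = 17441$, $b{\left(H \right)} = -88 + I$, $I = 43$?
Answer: $- \frac{23872459291}{784845} \approx -30417.0$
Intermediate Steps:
$F = -538918835$ ($F = 19417 \left(-27755\right) = -538918835$)
$b{\left(H \right)} = -45$ ($b{\left(H \right)} = -88 + 43 = -45$)
$\frac{F}{O} - \frac{21724}{b{\left(161 \right)}} = - \frac{538918835}{17441} - \frac{21724}{-45} = \left(-538918835\right) \frac{1}{17441} - - \frac{21724}{45} = - \frac{538918835}{17441} + \frac{21724}{45} = - \frac{23872459291}{784845}$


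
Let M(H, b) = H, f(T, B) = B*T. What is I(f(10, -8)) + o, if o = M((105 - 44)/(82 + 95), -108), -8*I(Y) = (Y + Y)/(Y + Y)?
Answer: 311/1416 ≈ 0.21963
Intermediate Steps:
I(Y) = -⅛ (I(Y) = -(Y + Y)/(8*(Y + Y)) = -2*Y/(8*(2*Y)) = -2*Y*1/(2*Y)/8 = -⅛*1 = -⅛)
o = 61/177 (o = (105 - 44)/(82 + 95) = 61/177 ≈ 0.34463)
I(f(10, -8)) + o = -⅛ + 61/177 = 311/1416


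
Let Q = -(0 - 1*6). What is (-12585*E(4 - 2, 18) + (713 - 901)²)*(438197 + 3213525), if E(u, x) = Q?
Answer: -146675065852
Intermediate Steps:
Q = 6 (Q = -(0 - 6) = -1*(-6) = 6)
E(u, x) = 6
(-12585*E(4 - 2, 18) + (713 - 901)²)*(438197 + 3213525) = (-12585*6 + (713 - 901)²)*(438197 + 3213525) = (-75510 + (-188)²)*3651722 = (-75510 + 35344)*3651722 = -40166*3651722 = -146675065852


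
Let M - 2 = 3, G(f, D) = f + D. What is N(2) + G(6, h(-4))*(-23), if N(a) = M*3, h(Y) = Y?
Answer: -31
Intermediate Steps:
G(f, D) = D + f
M = 5 (M = 2 + 3 = 5)
N(a) = 15 (N(a) = 5*3 = 15)
N(2) + G(6, h(-4))*(-23) = 15 + (-4 + 6)*(-23) = 15 + 2*(-23) = 15 - 46 = -31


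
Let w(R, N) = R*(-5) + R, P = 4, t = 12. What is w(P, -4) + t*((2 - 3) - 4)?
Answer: -76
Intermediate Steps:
w(R, N) = -4*R (w(R, N) = -5*R + R = -4*R)
w(P, -4) + t*((2 - 3) - 4) = -4*4 + 12*((2 - 3) - 4) = -16 + 12*(-1 - 4) = -16 + 12*(-5) = -16 - 60 = -76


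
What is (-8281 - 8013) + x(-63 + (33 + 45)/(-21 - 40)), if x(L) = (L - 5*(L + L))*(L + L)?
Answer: -337366312/3721 ≈ -90666.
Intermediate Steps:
x(L) = -18*L² (x(L) = (L - 10*L)*(2*L) = (-9*L)*(2*L) = -18*L²)
(-8281 - 8013) + x(-63 + (33 + 45)/(-21 - 40)) = (-8281 - 8013) - 18*(-63 + (33 + 45)/(-21 - 40))² = -16294 - 18*(-63 + 78/(-61))² = -16294 - 18*(-63 + 78*(-1/61))² = -16294 - 18*(-63 - 78/61)² = -16294 - 18*(-3921/61)² = -16294 - 18*15374241/3721 = -16294 - 276736338/3721 = -337366312/3721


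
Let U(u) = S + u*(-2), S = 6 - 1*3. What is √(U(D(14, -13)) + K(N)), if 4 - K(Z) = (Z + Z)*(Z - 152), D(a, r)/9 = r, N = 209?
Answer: I*√23585 ≈ 153.57*I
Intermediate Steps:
S = 3 (S = 6 - 3 = 3)
D(a, r) = 9*r
K(Z) = 4 - 2*Z*(-152 + Z) (K(Z) = 4 - (Z + Z)*(Z - 152) = 4 - 2*Z*(-152 + Z))
U(u) = 3 - 2*u (U(u) = 3 + u*(-2) = 3 - 2*u)
√(U(D(14, -13)) + K(N)) = √((3 - 18*(-13)) + (4 - 2*209² + 304*209)) = √((3 - 2*(-117)) + (4 - 2*43681 + 63536)) = √((3 + 234) + (4 - 87362 + 63536)) = √(237 - 23822) = √(-23585) = I*√23585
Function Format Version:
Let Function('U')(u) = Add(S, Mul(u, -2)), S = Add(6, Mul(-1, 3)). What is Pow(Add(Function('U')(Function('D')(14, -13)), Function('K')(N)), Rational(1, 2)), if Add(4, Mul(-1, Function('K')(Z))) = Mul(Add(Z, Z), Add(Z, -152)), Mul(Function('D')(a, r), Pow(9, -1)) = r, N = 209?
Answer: Mul(I, Pow(23585, Rational(1, 2))) ≈ Mul(153.57, I)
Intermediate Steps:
S = 3 (S = Add(6, -3) = 3)
Function('D')(a, r) = Mul(9, r)
Function('K')(Z) = Add(4, Mul(-2, Z, Add(-152, Z))) (Function('K')(Z) = Add(4, Mul(-1, Mul(Add(Z, Z), Add(Z, -152)))) = Add(4, Mul(-1, Mul(Mul(2, Z), Add(-152, Z)))) = Add(4, Mul(-1, Mul(2, Z, Add(-152, Z)))) = Add(4, Mul(-2, Z, Add(-152, Z))))
Function('U')(u) = Add(3, Mul(-2, u)) (Function('U')(u) = Add(3, Mul(u, -2)) = Add(3, Mul(-2, u)))
Pow(Add(Function('U')(Function('D')(14, -13)), Function('K')(N)), Rational(1, 2)) = Pow(Add(Add(3, Mul(-2, Mul(9, -13))), Add(4, Mul(-2, Pow(209, 2)), Mul(304, 209))), Rational(1, 2)) = Pow(Add(Add(3, Mul(-2, -117)), Add(4, Mul(-2, 43681), 63536)), Rational(1, 2)) = Pow(Add(Add(3, 234), Add(4, -87362, 63536)), Rational(1, 2)) = Pow(Add(237, -23822), Rational(1, 2)) = Pow(-23585, Rational(1, 2)) = Mul(I, Pow(23585, Rational(1, 2)))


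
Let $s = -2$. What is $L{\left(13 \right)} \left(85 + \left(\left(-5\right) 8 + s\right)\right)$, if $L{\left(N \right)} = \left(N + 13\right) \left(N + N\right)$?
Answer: $29068$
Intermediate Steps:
$L{\left(N \right)} = 2 N \left(13 + N\right)$ ($L{\left(N \right)} = \left(13 + N\right) 2 N = 2 N \left(13 + N\right)$)
$L{\left(13 \right)} \left(85 + \left(\left(-5\right) 8 + s\right)\right) = 2 \cdot 13 \left(13 + 13\right) \left(85 - 42\right) = 2 \cdot 13 \cdot 26 \left(85 - 42\right) = 676 \left(85 - 42\right) = 676 \cdot 43 = 29068$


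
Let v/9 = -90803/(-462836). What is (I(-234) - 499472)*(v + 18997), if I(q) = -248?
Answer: -1098548557984670/115709 ≈ -9.4941e+9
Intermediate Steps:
v = 817227/462836 (v = 9*(-90803/(-462836)) = 9*(-90803*(-1/462836)) = 9*(90803/462836) = 817227/462836 ≈ 1.7657)
(I(-234) - 499472)*(v + 18997) = (-248 - 499472)*(817227/462836 + 18997) = -499720*8793312719/462836 = -1098548557984670/115709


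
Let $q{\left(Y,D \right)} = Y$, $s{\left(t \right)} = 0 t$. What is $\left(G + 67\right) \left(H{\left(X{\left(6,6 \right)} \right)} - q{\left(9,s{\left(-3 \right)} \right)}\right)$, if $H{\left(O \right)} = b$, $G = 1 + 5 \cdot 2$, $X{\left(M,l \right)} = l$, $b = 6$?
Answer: $-234$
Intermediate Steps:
$s{\left(t \right)} = 0$
$G = 11$ ($G = 1 + 10 = 11$)
$H{\left(O \right)} = 6$
$\left(G + 67\right) \left(H{\left(X{\left(6,6 \right)} \right)} - q{\left(9,s{\left(-3 \right)} \right)}\right) = \left(11 + 67\right) \left(6 - 9\right) = 78 \left(6 - 9\right) = 78 \left(-3\right) = -234$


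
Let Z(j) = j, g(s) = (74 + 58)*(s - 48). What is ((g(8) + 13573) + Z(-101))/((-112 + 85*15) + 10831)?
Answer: 4096/5997 ≈ 0.68301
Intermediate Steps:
g(s) = -6336 + 132*s (g(s) = 132*(-48 + s) = -6336 + 132*s)
((g(8) + 13573) + Z(-101))/((-112 + 85*15) + 10831) = (((-6336 + 132*8) + 13573) - 101)/((-112 + 85*15) + 10831) = (((-6336 + 1056) + 13573) - 101)/((-112 + 1275) + 10831) = ((-5280 + 13573) - 101)/(1163 + 10831) = (8293 - 101)/11994 = 8192*(1/11994) = 4096/5997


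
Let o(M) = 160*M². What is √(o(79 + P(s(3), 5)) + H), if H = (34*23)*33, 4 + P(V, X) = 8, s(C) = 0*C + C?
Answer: √1128046 ≈ 1062.1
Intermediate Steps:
s(C) = C (s(C) = 0 + C = C)
P(V, X) = 4 (P(V, X) = -4 + 8 = 4)
H = 25806 (H = 782*33 = 25806)
√(o(79 + P(s(3), 5)) + H) = √(160*(79 + 4)² + 25806) = √(160*83² + 25806) = √(160*6889 + 25806) = √(1102240 + 25806) = √1128046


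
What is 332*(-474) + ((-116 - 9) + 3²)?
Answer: -157484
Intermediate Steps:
332*(-474) + ((-116 - 9) + 3²) = -157368 + (-125 + 9) = -157368 - 116 = -157484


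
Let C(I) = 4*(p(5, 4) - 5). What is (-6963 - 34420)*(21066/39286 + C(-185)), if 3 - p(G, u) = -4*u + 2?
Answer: -39454428051/19643 ≈ -2.0086e+6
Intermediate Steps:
p(G, u) = 1 + 4*u (p(G, u) = 3 - (-4*u + 2) = 3 - (2 - 4*u) = 3 + (-2 + 4*u) = 1 + 4*u)
C(I) = 48 (C(I) = 4*((1 + 4*4) - 5) = 4*((1 + 16) - 5) = 4*(17 - 5) = 4*12 = 48)
(-6963 - 34420)*(21066/39286 + C(-185)) = (-6963 - 34420)*(21066/39286 + 48) = -41383*(21066*(1/39286) + 48) = -41383*(10533/19643 + 48) = -41383*953397/19643 = -39454428051/19643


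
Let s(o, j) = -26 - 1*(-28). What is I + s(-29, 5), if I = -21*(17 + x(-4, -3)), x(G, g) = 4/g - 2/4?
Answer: -633/2 ≈ -316.50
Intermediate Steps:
x(G, g) = -½ + 4/g (x(G, g) = 4/g - 2*¼ = 4/g - ½ = -½ + 4/g)
s(o, j) = 2 (s(o, j) = -26 + 28 = 2)
I = -637/2 (I = -21*(17 + (½)*(8 - 1*(-3))/(-3)) = -21*(17 + (½)*(-⅓)*(8 + 3)) = -21*(17 + (½)*(-⅓)*11) = -21*(17 - 11/6) = -21*91/6 = -637/2 ≈ -318.50)
I + s(-29, 5) = -637/2 + 2 = -633/2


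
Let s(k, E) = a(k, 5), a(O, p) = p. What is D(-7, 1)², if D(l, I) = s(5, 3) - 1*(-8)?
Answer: 169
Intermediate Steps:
s(k, E) = 5
D(l, I) = 13 (D(l, I) = 5 - 1*(-8) = 5 + 8 = 13)
D(-7, 1)² = 13² = 169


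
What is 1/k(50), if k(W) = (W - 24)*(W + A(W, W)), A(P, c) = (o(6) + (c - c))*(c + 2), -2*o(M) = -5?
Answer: 1/4680 ≈ 0.00021368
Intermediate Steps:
o(M) = 5/2 (o(M) = -½*(-5) = 5/2)
A(P, c) = 5 + 5*c/2 (A(P, c) = (5/2 + (c - c))*(c + 2) = (5/2 + 0)*(2 + c) = 5*(2 + c)/2 = 5 + 5*c/2)
k(W) = (-24 + W)*(5 + 7*W/2) (k(W) = (W - 24)*(W + (5 + 5*W/2)) = (-24 + W)*(5 + 7*W/2))
1/k(50) = 1/(-120 - 79*50 + (7/2)*50²) = 1/(-120 - 3950 + (7/2)*2500) = 1/(-120 - 3950 + 8750) = 1/4680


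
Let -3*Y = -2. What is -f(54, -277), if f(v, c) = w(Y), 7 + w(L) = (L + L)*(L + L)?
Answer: 47/9 ≈ 5.2222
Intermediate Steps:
Y = ⅔ (Y = -⅓*(-2) = ⅔ ≈ 0.66667)
w(L) = -7 + 4*L² (w(L) = -7 + (L + L)*(L + L) = -7 + (2*L)*(2*L) = -7 + 4*L²)
f(v, c) = -47/9 (f(v, c) = -7 + 4*(⅔)² = -7 + 4*(4/9) = -7 + 16/9 = -47/9)
-f(54, -277) = -1*(-47/9) = 47/9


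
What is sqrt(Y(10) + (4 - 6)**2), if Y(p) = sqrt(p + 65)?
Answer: sqrt(4 + 5*sqrt(3)) ≈ 3.5581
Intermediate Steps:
Y(p) = sqrt(65 + p)
sqrt(Y(10) + (4 - 6)**2) = sqrt(sqrt(65 + 10) + (4 - 6)**2) = sqrt(sqrt(75) + (-2)**2) = sqrt(5*sqrt(3) + 4) = sqrt(4 + 5*sqrt(3))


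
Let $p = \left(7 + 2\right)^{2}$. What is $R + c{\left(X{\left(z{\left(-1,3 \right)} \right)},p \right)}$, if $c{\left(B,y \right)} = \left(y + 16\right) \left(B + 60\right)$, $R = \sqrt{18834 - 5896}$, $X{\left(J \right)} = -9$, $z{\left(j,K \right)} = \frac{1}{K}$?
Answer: $4947 + \sqrt{12938} \approx 5060.7$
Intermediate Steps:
$R = \sqrt{12938} \approx 113.75$
$p = 81$ ($p = 9^{2} = 81$)
$c{\left(B,y \right)} = \left(16 + y\right) \left(60 + B\right)$
$R + c{\left(X{\left(z{\left(-1,3 \right)} \right)},p \right)} = \sqrt{12938} + \left(960 + 16 \left(-9\right) + 60 \cdot 81 - 729\right) = \sqrt{12938} + \left(960 - 144 + 4860 - 729\right) = \sqrt{12938} + 4947 = 4947 + \sqrt{12938}$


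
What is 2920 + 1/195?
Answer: 569401/195 ≈ 2920.0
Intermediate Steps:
2920 + 1/195 = 569401/195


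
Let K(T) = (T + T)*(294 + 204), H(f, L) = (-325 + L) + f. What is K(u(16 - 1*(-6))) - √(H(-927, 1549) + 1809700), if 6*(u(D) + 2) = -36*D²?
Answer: -2894376 - √1809997 ≈ -2.8957e+6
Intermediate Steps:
u(D) = -2 - 6*D² (u(D) = -2 + (-36*D²)/6 = -2 - 6*D²)
H(f, L) = -325 + L + f
K(T) = 996*T (K(T) = (2*T)*498 = 996*T)
K(u(16 - 1*(-6))) - √(H(-927, 1549) + 1809700) = 996*(-2 - 6*(16 - 1*(-6))²) - √((-325 + 1549 - 927) + 1809700) = 996*(-2 - 6*(16 + 6)²) - √(297 + 1809700) = 996*(-2 - 6*22²) - √1809997 = 996*(-2 - 6*484) - √1809997 = 996*(-2 - 2904) - √1809997 = 996*(-2906) - √1809997 = -2894376 - √1809997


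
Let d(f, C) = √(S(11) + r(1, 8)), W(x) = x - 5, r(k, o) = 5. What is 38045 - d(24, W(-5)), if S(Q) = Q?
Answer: 38041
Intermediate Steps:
W(x) = -5 + x
d(f, C) = 4 (d(f, C) = √(11 + 5) = √16 = 4)
38045 - d(24, W(-5)) = 38045 - 1*4 = 38045 - 4 = 38041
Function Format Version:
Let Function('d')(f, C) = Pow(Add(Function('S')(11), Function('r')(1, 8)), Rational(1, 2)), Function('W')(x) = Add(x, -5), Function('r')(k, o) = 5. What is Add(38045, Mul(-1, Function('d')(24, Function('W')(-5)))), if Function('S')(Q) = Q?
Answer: 38041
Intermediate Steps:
Function('W')(x) = Add(-5, x)
Function('d')(f, C) = 4 (Function('d')(f, C) = Pow(Add(11, 5), Rational(1, 2)) = Pow(16, Rational(1, 2)) = 4)
Add(38045, Mul(-1, Function('d')(24, Function('W')(-5)))) = Add(38045, Mul(-1, 4)) = Add(38045, -4) = 38041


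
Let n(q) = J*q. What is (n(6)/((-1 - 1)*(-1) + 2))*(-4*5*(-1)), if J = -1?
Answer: -30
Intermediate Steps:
n(q) = -q
(n(6)/((-1 - 1)*(-1) + 2))*(-4*5*(-1)) = ((-1*6)/((-1 - 1)*(-1) + 2))*(-4*5*(-1)) = (-6/(-2*(-1) + 2))*(-20*(-1)) = (-6/(2 + 2))*20 = (-6/4)*20 = ((¼)*(-6))*20 = -3/2*20 = -30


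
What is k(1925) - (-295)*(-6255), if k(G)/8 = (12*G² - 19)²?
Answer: 15818854930037663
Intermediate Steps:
k(G) = 8*(-19 + 12*G²)² (k(G) = 8*(12*G² - 19)² = 8*(-19 + 12*G²)²)
k(1925) - (-295)*(-6255) = 8*(-19 + 12*1925²)² - (-295)*(-6255) = 8*(-19 + 12*3705625)² - 1*1845225 = 8*(-19 + 44467500)² - 1845225 = 8*44467481² - 1845225 = 8*1977356866485361 - 1845225 = 15818854931882888 - 1845225 = 15818854930037663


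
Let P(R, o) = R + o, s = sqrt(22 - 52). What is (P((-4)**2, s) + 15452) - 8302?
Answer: 7166 + I*sqrt(30) ≈ 7166.0 + 5.4772*I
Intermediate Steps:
s = I*sqrt(30) (s = sqrt(-30) = I*sqrt(30) ≈ 5.4772*I)
(P((-4)**2, s) + 15452) - 8302 = (((-4)**2 + I*sqrt(30)) + 15452) - 8302 = ((16 + I*sqrt(30)) + 15452) - 8302 = (15468 + I*sqrt(30)) - 8302 = 7166 + I*sqrt(30)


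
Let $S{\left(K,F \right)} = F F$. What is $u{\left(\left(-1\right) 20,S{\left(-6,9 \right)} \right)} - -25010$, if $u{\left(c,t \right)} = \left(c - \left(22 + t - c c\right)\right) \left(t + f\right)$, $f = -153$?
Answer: $5066$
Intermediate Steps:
$S{\left(K,F \right)} = F^{2}$
$u{\left(c,t \right)} = \left(-153 + t\right) \left(-22 + c + c^{2} - t\right)$ ($u{\left(c,t \right)} = \left(c - \left(22 + t - c c\right)\right) \left(t - 153\right) = \left(c - \left(22 + t - c^{2}\right)\right) \left(-153 + t\right) = \left(-22 + c + c^{2} - t\right) \left(-153 + t\right) = \left(-153 + t\right) \left(-22 + c + c^{2} - t\right)$)
$u{\left(\left(-1\right) 20,S{\left(-6,9 \right)} \right)} - -25010 = \left(3366 - \left(9^{2}\right)^{2} - 153 \left(\left(-1\right) 20\right) - 153 \left(\left(-1\right) 20\right)^{2} + 131 \cdot 9^{2} + \left(-1\right) 20 \cdot 9^{2} + 9^{2} \left(\left(-1\right) 20\right)^{2}\right) - -25010 = \left(3366 - 81^{2} - -3060 - 153 \left(-20\right)^{2} + 131 \cdot 81 - 1620 + 81 \left(-20\right)^{2}\right) + 25010 = \left(3366 - 6561 + 3060 - 61200 + 10611 - 1620 + 81 \cdot 400\right) + 25010 = \left(3366 - 6561 + 3060 - 61200 + 10611 - 1620 + 32400\right) + 25010 = -19944 + 25010 = 5066$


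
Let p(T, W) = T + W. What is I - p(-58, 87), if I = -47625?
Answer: -47654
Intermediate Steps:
I - p(-58, 87) = -47625 - (-58 + 87) = -47625 - 1*29 = -47625 - 29 = -47654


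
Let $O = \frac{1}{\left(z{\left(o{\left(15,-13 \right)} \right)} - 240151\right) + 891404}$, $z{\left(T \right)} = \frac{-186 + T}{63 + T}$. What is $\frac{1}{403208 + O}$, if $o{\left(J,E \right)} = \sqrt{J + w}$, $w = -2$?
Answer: $\frac{676520470189389646745}{272778465745162223654761412} + \frac{249 \sqrt{13}}{272778465745162223654761412} \approx 2.4801 \cdot 10^{-6}$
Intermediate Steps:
$o{\left(J,E \right)} = \sqrt{-2 + J}$ ($o{\left(J,E \right)} = \sqrt{J - 2} = \sqrt{-2 + J}$)
$z{\left(T \right)} = \frac{-186 + T}{63 + T}$
$O = \frac{1}{651253 + \frac{-186 + \sqrt{13}}{63 + \sqrt{13}}}$ ($O = \frac{1}{\left(\frac{-186 + \sqrt{-2 + 15}}{63 + \sqrt{-2 + 15}} - 240151\right) + 891404} = \frac{1}{\left(\frac{-186 + \sqrt{13}}{63 + \sqrt{13}} - 240151\right) + 891404} = \frac{1}{\left(-240151 + \frac{-186 + \sqrt{13}}{63 + \sqrt{13}}\right) + 891404} = \frac{1}{651253 + \frac{-186 + \sqrt{13}}{63 + \sqrt{13}}} \approx 1.5355 \cdot 10^{-6}$)
$\frac{1}{403208 + O} = \frac{1}{403208 + \left(\frac{2576345137}{1677844859692301} - \frac{249 \sqrt{13}}{1677844859692301}\right)} = \frac{1}{\frac{676520470189389646745}{1677844859692301} - \frac{249 \sqrt{13}}{1677844859692301}}$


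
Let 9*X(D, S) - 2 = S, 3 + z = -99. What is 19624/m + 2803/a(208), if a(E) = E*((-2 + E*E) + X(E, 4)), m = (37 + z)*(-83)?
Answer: 40754845127/11203300160 ≈ 3.6378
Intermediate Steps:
z = -102 (z = -3 - 99 = -102)
X(D, S) = 2/9 + S/9
m = 5395 (m = (37 - 102)*(-83) = -65*(-83) = 5395)
a(E) = E*(-4/3 + E²) (a(E) = E*((-2 + E*E) + (2/9 + (⅑)*4)) = E*((-2 + E²) + (2/9 + 4/9)) = E*((-2 + E²) + ⅔) = E*(-4/3 + E²))
19624/m + 2803/a(208) = 19624/5395 + 2803/((208*(-4/3 + 208²))) = 19624*(1/5395) + 2803/((208*(-4/3 + 43264))) = 19624/5395 + 2803/((208*(129788/3))) = 19624/5395 + 2803/(26995904/3) = 19624/5395 + 2803*(3/26995904) = 19624/5395 + 8409/26995904 = 40754845127/11203300160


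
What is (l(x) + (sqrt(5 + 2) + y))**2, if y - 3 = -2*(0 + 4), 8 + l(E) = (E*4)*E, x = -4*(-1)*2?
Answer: (243 + sqrt(7))**2 ≈ 60342.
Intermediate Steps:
x = 8 (x = 4*2 = 8)
l(E) = -8 + 4*E**2 (l(E) = -8 + (E*4)*E = -8 + (4*E)*E = -8 + 4*E**2)
y = -5 (y = 3 - 2*(0 + 4) = 3 - 2*4 = 3 - 8 = -5)
(l(x) + (sqrt(5 + 2) + y))**2 = ((-8 + 4*8**2) + (sqrt(5 + 2) - 5))**2 = ((-8 + 4*64) + (sqrt(7) - 5))**2 = ((-8 + 256) + (-5 + sqrt(7)))**2 = (248 + (-5 + sqrt(7)))**2 = (243 + sqrt(7))**2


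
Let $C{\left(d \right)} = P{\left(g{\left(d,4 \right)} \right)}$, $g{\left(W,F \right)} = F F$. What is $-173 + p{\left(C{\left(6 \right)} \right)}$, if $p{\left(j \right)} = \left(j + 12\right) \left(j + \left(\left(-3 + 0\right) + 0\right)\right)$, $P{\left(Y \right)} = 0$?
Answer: $-209$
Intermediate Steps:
$g{\left(W,F \right)} = F^{2}$
$C{\left(d \right)} = 0$
$p{\left(j \right)} = \left(-3 + j\right) \left(12 + j\right)$ ($p{\left(j \right)} = \left(12 + j\right) \left(j + \left(-3 + 0\right)\right) = \left(12 + j\right) \left(j - 3\right) = \left(12 + j\right) \left(-3 + j\right) = \left(-3 + j\right) \left(12 + j\right)$)
$-173 + p{\left(C{\left(6 \right)} \right)} = -173 + \left(-36 + 0^{2} + 9 \cdot 0\right) = -173 + \left(-36 + 0 + 0\right) = -173 - 36 = -209$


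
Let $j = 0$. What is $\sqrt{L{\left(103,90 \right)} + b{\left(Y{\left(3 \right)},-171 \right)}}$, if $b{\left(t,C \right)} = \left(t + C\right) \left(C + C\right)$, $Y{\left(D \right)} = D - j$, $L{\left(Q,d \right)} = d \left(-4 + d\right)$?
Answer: $6 \sqrt{1811} \approx 255.33$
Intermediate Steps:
$Y{\left(D \right)} = D$ ($Y{\left(D \right)} = D - 0 = D + 0 = D$)
$b{\left(t,C \right)} = 2 C \left(C + t\right)$ ($b{\left(t,C \right)} = \left(C + t\right) 2 C = 2 C \left(C + t\right)$)
$\sqrt{L{\left(103,90 \right)} + b{\left(Y{\left(3 \right)},-171 \right)}} = \sqrt{90 \left(-4 + 90\right) + 2 \left(-171\right) \left(-171 + 3\right)} = \sqrt{90 \cdot 86 + 2 \left(-171\right) \left(-168\right)} = \sqrt{7740 + 57456} = \sqrt{65196} = 6 \sqrt{1811}$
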